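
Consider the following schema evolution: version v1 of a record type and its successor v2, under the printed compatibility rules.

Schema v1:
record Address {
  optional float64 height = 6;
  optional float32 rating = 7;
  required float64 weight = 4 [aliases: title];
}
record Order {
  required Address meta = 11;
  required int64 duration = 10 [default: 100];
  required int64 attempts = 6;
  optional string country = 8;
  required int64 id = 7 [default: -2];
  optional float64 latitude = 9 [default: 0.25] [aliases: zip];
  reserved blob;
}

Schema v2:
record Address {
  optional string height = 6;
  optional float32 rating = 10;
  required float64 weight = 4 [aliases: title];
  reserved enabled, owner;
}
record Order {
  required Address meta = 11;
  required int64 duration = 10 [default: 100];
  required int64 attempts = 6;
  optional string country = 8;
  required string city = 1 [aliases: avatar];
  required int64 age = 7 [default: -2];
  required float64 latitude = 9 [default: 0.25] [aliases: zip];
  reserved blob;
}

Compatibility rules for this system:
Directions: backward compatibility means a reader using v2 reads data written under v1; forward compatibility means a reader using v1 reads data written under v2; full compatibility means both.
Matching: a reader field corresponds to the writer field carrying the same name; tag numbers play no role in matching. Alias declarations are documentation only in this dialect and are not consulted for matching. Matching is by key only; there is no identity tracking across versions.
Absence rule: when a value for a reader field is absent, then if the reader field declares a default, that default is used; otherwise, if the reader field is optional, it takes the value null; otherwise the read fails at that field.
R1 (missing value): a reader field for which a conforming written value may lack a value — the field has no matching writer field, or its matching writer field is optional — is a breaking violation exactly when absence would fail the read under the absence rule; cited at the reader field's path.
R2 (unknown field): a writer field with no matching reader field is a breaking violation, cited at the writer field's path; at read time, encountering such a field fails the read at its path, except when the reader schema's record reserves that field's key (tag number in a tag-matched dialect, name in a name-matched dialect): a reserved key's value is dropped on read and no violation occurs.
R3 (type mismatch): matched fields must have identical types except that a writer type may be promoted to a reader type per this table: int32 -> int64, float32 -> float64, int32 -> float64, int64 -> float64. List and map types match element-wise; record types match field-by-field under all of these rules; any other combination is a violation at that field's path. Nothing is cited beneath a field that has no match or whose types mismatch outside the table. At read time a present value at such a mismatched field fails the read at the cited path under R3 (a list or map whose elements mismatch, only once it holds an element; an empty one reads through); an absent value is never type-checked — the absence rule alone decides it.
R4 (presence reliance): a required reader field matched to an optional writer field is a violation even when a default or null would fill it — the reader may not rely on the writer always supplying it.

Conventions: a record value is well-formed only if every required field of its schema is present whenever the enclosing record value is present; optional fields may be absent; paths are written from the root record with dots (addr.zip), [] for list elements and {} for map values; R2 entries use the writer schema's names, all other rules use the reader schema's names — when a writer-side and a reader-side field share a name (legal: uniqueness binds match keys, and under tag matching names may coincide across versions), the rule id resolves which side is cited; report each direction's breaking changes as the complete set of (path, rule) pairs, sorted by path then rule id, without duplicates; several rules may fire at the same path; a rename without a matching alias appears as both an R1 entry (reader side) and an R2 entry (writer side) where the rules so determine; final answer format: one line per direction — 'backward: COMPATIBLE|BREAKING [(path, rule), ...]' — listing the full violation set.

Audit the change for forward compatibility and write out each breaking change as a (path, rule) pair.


forward: BREAKING [(age, R2), (city, R2), (meta.height, R3)]

the writer's type comes first in each Order pair
checking forward for Order: reader v1 against writer v2:
  Address -> Address, writer required: meta aligns to meta
  int64 -> int64, writer required: duration aligns to duration
  int64 -> int64, writer required: attempts aligns to attempts
  string -> string, writer optional: country aligns to country
  id: no writer-side match
  float64 -> float64, writer required: latitude aligns to latitude
  city (writer side), unknown to reader
  age (writer side), unknown to reader
  string -> float64, writer optional: meta.height aligns to meta.height
  float32 -> float32, writer optional: meta.rating aligns to meta.rating
  float64 -> float64, writer required: meta.weight aligns to meta.weight
  breaking: (age, R2)
  breaking: (city, R2)
  breaking: (meta.height, R3)
  => forward: BREAKING (3)
checking off the Order differences that do not matter here:
  field latitude in record Order: optional changed to required -> matters only for Order's backward compatibility — outside the asked direction
  field rating in record Address: tag 7 changed to 10 -> no rule fires on it in Order's dialect; the asked verdict holds


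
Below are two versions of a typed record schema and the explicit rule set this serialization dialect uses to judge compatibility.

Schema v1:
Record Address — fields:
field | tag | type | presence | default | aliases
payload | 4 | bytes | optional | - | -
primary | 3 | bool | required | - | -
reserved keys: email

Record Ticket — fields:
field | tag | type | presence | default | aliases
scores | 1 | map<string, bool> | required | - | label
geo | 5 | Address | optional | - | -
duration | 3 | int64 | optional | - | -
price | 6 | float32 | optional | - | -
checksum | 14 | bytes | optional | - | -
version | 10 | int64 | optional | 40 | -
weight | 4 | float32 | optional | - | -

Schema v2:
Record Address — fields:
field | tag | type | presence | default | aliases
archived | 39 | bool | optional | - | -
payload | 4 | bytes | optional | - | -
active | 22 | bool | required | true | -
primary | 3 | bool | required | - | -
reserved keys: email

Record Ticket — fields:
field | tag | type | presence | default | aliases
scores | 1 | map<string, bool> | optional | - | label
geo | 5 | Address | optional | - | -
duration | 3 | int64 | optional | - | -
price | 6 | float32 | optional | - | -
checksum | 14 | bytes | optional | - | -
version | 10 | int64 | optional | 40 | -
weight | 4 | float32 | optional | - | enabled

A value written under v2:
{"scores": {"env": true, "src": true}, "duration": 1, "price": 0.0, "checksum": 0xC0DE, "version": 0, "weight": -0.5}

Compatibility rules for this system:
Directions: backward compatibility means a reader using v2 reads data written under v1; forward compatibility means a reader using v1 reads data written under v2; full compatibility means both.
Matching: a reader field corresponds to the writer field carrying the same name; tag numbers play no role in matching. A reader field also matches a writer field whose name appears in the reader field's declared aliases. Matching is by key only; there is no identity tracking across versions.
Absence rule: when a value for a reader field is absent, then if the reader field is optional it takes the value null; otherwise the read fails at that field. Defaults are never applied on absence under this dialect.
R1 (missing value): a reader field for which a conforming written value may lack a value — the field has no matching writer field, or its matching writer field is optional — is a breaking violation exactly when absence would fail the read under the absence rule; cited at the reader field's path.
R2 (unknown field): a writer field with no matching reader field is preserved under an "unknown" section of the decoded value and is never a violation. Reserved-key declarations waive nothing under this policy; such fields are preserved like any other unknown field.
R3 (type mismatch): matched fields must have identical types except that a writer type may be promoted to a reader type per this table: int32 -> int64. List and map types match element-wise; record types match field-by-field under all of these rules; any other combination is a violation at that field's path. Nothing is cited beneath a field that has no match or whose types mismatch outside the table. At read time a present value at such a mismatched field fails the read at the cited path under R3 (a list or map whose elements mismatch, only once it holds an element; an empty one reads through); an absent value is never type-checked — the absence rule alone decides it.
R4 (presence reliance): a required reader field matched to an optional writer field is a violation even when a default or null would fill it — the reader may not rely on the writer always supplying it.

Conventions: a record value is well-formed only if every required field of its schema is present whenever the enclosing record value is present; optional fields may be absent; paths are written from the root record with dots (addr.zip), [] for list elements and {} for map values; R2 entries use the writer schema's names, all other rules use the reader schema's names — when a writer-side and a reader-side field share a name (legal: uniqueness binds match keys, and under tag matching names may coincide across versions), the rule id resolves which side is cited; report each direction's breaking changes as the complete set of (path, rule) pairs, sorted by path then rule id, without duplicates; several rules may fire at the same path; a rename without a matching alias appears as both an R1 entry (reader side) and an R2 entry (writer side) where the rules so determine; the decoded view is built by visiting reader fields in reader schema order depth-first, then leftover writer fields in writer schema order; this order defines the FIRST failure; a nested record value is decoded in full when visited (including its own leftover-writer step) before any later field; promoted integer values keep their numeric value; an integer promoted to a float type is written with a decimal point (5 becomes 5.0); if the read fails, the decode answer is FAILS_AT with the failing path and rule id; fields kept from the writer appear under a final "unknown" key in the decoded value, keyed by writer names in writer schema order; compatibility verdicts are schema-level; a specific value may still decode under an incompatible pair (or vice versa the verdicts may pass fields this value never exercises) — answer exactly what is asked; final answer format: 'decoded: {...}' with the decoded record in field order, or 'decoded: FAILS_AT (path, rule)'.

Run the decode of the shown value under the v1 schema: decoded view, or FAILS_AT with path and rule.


in Ticket below, arrows point writer -> reader
decode (reader v1):
  scores := {"env": true, "src": true}
  geo := null (not supplied -> null)
  duration := 1
  price := 0.0
  checksum := 0xC0DE
  version := 0
  weight := -0.5
  => decoded: {"scores": {"env": true, "src": true}, "geo": null, "duration": 1, "price": 0.0, "checksum": 0xC0DE, "version": 0, "weight": -0.5}
ruling out the remaining Ticket differences:
  added field archived to record Address: optional bool, tag 39 (in v2 it sits immediately before payload) -> no rule fires on it and the decoded Ticket view is identical with or without it
  added field active to record Address: required bool, tag 22, default true (in v2 it sits immediately before primary) -> schema-level compatibility only; this Ticket value's decode is unchanged
  field scores in record Ticket: required changed to optional -> schema-level compatibility only; this Ticket value's decode is unchanged

decoded: {"scores": {"env": true, "src": true}, "geo": null, "duration": 1, "price": 0.0, "checksum": 0xC0DE, "version": 0, "weight": -0.5}


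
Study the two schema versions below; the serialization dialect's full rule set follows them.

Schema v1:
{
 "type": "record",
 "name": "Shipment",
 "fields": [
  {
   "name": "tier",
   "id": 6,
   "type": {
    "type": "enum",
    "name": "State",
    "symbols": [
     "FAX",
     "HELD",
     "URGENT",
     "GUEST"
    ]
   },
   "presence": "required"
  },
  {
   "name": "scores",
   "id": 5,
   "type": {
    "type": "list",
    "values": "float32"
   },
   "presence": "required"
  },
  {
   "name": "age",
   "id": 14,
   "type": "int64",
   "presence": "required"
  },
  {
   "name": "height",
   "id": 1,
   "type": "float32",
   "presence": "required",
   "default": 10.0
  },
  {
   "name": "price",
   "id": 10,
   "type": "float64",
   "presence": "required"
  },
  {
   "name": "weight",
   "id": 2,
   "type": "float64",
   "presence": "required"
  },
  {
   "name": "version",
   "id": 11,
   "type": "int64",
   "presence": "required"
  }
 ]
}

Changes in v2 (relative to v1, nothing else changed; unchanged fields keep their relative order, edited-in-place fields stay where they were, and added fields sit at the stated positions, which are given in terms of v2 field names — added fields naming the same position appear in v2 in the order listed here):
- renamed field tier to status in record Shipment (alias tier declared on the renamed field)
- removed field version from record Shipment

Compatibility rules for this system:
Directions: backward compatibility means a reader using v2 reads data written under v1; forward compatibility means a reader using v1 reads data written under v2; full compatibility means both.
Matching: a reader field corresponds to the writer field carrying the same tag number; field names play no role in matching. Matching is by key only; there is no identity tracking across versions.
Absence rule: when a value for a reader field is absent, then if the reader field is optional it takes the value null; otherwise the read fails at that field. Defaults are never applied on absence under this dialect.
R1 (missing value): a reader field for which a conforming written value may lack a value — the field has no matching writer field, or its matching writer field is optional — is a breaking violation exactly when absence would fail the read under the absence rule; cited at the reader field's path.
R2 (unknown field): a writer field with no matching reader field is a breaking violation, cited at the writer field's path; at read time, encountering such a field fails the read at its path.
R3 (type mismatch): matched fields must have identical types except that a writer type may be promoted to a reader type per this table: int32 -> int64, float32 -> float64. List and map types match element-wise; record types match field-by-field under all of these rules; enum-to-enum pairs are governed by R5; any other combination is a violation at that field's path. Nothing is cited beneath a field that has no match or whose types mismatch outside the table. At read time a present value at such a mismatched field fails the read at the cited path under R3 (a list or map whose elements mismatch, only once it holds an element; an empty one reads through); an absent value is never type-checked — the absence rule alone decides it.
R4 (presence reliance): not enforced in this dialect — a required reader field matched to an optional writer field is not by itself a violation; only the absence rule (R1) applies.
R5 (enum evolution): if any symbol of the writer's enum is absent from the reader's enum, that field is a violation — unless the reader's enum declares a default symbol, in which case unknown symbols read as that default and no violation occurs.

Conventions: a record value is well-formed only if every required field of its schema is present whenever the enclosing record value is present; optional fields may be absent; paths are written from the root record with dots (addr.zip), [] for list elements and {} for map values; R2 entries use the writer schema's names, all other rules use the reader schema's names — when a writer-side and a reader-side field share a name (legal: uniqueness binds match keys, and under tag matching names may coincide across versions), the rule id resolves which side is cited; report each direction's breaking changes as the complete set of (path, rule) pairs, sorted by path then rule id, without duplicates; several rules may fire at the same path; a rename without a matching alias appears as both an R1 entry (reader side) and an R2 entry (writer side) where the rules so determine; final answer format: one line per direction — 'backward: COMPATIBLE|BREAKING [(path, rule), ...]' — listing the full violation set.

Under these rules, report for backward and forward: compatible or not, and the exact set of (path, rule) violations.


backward: BREAKING [(version, R2)]; forward: BREAKING [(version, R1)]

the writer's type comes first in each Shipment pair
backward analysis of Shipment with v2 as reader and v1 as writer:
  status: State -> State, writer required; from tier
  scores: list<float32> -> list<float32>, writer required; from scores
  age: int64 -> int64, writer required; from age
  height: float32 -> float32, writer required; from height
  price: float64 -> float64, writer required; from price
  weight: float64 -> float64, writer required; from weight
  leftover writer field: version
  breaking: (version, R2)
  => backward: BREAKING (1)
forward analysis of Shipment with v1 as reader and v2 as writer:
  tier: State -> State, writer required; from status
  scores: list<float32> -> list<float32>, writer required; from scores
  age: int64 -> int64, writer required; from age
  height: float32 -> float32, writer required; from height
  price: float64 -> float64, writer required; from price
  weight: float64 -> float64, writer required; from weight
  version has no writer counterpart
  breaking: (version, R1)
  => forward: BREAKING (1)


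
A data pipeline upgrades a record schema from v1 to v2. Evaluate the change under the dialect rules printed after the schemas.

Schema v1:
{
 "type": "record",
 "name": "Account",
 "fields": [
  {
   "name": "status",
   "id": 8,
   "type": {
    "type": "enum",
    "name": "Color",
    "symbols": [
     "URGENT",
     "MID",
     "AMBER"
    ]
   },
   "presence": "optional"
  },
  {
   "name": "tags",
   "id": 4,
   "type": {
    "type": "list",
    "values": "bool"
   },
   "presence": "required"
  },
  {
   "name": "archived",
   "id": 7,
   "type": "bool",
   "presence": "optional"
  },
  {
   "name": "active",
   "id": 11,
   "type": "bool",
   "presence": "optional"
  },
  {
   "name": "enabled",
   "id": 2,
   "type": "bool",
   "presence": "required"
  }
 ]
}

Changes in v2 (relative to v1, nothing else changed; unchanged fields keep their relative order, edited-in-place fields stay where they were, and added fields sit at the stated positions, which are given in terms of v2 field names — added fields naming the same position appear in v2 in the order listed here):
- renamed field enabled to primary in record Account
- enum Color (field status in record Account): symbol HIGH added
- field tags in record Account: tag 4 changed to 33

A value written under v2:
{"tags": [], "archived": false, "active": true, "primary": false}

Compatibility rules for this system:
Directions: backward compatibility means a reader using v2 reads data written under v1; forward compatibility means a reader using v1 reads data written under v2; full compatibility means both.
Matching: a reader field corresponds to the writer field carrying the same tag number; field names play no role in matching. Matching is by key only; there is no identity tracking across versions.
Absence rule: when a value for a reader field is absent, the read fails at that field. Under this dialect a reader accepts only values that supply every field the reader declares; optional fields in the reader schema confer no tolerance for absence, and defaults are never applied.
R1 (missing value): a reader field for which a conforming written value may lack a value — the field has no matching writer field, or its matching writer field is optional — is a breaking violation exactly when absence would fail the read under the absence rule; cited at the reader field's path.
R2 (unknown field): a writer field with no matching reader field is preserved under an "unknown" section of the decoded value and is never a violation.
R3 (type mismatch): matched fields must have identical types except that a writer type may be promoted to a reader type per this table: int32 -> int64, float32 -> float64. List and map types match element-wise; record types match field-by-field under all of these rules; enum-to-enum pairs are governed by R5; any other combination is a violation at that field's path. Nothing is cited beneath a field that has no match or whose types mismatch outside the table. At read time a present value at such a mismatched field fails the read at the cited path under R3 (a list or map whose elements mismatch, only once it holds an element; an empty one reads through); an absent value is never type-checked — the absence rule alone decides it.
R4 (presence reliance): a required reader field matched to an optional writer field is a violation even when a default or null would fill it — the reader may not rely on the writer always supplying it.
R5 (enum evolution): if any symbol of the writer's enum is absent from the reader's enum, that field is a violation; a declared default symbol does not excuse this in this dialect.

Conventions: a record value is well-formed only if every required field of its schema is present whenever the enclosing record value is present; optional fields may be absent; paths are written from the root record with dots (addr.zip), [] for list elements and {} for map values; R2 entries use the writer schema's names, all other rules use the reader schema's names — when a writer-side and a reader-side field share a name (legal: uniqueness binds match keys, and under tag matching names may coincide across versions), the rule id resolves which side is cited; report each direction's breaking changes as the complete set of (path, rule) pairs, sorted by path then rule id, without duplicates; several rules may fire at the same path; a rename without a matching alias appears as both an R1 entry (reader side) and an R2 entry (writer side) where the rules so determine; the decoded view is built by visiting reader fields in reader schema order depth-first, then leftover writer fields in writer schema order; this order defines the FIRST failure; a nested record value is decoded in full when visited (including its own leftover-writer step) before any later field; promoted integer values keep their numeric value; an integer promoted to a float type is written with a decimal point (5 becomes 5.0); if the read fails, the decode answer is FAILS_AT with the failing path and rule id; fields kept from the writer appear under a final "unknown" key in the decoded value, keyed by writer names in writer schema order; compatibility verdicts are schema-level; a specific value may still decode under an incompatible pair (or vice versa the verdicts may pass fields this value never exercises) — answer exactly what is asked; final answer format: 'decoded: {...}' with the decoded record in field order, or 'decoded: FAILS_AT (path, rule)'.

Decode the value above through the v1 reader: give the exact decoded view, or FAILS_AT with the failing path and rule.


each type pair in Account: writer, then reader
decode (reader v1):
  read fails at status under R1 (no fill)
  => FAILS_AT (status, R1)
the other Account changes do not affect what is asked:
  renamed field enabled to primary in record Account -> fires no rule on Account under this dialect and leaves the result unchanged
  field tags in record Account: tag 4 changed to 33 -> schema-level compatibility only; this Account value's decode is unchanged

decoded: FAILS_AT (status, R1)


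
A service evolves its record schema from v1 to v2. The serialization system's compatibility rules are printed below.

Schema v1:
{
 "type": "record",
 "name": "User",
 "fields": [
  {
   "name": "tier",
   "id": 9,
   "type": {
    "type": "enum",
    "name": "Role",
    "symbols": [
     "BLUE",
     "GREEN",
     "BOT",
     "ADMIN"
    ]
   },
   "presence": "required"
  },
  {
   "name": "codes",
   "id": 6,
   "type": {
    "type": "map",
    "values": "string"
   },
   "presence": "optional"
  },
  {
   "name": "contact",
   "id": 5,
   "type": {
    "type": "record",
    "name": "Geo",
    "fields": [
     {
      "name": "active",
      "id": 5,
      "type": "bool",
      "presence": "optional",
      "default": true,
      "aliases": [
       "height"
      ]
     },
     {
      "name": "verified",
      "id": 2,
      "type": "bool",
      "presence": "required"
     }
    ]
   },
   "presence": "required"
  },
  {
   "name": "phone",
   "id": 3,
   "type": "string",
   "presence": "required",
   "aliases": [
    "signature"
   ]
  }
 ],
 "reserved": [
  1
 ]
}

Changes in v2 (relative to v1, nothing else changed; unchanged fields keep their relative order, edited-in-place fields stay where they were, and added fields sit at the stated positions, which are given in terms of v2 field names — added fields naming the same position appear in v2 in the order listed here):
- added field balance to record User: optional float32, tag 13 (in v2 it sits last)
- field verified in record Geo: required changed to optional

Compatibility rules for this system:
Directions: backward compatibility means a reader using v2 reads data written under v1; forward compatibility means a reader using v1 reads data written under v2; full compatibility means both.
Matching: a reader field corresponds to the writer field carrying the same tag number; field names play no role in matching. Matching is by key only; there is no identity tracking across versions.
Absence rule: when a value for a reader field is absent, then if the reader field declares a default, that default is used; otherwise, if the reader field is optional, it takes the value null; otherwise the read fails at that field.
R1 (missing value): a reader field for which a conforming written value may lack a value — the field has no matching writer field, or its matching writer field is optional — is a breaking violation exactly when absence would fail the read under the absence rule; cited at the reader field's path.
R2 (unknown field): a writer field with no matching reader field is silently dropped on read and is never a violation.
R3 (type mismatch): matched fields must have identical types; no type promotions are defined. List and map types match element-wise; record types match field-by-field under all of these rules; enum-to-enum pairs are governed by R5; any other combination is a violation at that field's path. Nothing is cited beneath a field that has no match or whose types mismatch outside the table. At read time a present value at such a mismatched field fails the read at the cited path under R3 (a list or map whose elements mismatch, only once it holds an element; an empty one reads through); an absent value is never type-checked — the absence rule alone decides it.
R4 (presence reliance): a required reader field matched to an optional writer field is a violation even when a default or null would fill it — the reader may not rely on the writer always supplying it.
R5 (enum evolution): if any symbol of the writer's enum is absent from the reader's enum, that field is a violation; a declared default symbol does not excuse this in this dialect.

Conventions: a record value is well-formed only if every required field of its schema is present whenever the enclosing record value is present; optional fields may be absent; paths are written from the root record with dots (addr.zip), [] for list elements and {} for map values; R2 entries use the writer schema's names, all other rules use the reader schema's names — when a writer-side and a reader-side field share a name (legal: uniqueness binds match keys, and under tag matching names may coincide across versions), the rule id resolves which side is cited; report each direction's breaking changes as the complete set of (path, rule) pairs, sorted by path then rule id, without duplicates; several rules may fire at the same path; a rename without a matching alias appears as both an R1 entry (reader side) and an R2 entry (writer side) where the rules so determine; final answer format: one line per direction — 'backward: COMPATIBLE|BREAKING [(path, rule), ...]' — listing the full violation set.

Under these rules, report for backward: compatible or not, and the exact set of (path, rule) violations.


arrows below run writer -> reader for User
checking backward for User: reader v2 against writer v1:
  tier: Role -> Role, writer required; from tier
  codes: map<string, string> -> map<string, string>, writer optional; from codes
  contact: Geo -> Geo, writer required; from contact
  phone: string -> string, writer required; from phone
  balance: no writer-side match
  contact.active: bool -> bool, writer optional; from contact.active
  contact.verified: bool -> bool, writer required; from contact.verified
  => no violations; backward on User: COMPATIBLE
remaining User differences; none change what is asked:
  added field balance to record User: optional float32, tag 13 (in v2 it sits last) -> triggers nothing under User's printed rules — same verdict
  field verified in record Geo: required changed to optional -> its effect on User is confined to the forward direction, not asked

backward: COMPATIBLE []


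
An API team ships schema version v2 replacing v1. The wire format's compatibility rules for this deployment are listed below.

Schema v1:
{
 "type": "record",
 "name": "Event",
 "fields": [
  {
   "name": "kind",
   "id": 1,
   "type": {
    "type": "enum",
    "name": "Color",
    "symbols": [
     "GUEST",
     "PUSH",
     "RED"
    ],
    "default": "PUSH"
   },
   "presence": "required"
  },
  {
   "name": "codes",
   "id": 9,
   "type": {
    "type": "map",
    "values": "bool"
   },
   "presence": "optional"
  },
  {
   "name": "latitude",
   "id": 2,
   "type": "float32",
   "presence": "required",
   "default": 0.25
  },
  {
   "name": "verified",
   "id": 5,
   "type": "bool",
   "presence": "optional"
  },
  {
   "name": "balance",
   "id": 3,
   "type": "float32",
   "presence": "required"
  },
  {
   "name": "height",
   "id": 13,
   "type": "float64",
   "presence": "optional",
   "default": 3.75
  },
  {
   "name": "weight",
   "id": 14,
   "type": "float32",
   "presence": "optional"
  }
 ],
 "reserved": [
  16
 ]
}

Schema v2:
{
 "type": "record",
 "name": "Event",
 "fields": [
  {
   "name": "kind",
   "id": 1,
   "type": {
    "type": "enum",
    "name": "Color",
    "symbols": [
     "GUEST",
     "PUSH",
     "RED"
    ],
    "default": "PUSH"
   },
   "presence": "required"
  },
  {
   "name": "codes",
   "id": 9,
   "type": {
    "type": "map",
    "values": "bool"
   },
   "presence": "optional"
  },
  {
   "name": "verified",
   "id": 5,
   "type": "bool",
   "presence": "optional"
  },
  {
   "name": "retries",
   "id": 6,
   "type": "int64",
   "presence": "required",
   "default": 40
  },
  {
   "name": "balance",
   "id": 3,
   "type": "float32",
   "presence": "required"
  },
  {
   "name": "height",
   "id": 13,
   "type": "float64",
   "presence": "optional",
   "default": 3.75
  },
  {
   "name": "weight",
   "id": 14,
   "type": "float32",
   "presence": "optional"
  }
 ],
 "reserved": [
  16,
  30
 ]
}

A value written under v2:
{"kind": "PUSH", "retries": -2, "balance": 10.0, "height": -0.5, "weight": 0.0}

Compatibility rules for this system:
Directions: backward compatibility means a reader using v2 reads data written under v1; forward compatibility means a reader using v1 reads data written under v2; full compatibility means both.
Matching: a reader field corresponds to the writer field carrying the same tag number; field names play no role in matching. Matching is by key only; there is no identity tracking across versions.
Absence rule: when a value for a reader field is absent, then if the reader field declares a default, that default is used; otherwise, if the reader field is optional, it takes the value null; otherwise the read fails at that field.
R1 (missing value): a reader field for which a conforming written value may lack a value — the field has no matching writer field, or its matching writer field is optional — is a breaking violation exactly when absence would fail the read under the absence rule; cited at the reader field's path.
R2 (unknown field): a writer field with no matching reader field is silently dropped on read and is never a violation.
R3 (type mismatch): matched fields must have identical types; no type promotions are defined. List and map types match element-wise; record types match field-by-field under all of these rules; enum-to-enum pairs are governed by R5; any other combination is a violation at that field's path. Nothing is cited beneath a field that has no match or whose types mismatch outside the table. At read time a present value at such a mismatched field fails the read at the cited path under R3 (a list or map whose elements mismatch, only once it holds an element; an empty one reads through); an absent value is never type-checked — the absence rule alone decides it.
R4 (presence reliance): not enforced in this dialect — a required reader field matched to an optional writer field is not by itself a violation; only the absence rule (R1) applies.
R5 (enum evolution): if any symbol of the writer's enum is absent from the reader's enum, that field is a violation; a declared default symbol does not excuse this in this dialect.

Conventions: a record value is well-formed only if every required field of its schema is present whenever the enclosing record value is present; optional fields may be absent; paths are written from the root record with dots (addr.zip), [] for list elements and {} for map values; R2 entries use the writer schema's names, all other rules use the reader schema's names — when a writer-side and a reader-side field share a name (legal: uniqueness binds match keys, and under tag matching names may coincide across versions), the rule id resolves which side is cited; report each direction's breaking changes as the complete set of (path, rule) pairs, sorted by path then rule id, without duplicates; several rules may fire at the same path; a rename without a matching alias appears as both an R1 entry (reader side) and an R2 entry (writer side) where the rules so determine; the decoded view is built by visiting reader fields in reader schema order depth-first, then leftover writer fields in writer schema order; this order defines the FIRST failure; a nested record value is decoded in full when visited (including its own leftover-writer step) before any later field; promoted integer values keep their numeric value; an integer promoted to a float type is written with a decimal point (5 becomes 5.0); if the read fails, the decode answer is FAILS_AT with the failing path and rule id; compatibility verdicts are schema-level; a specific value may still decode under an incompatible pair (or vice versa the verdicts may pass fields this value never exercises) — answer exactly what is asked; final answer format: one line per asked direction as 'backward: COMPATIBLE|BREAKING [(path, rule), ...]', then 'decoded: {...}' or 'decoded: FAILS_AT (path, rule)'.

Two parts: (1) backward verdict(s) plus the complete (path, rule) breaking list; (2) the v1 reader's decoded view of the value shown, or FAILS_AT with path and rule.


each type pair in Event: writer, then reader
backward pass over Event, reader schema v2, writer schema v1:
  Color -> Color, writer required: kind aligns to kind
  map<string, bool> -> map<string, bool>, writer optional: codes aligns to codes
  bool -> bool, writer optional: verified aligns to verified
  retries: no writer-side match
  float32 -> float32, writer required: balance aligns to balance
  float64 -> float64, writer optional: height aligns to height
  float32 -> float32, writer optional: weight aligns to weight
  writer latitude: unknown to reader
  nothing fires on Event: backward is COMPATIBLE
decode (reader v1):
  kind := "PUSH"
  codes := null (absent, optional -> null)
  latitude := 0.25 (absent -> default)
  verified := null (absent, optional -> null)
  balance := 10.0
  height := -0.5
  weight := 0.0
  writer retries: unknown -> dropped
  => decoded: {"kind": "PUSH", "codes": null, "latitude": 0.25, "verified": null, "balance": 10.0, "height": -0.5, "weight": 0.0}
remaining Event differences; none change what is asked:
  added field retries to record Event: required int64, tag 6, default 40 (in v2 it sits immediately before balance) -> triggers nothing under Event's printed rules — same verdict
  removed field latitude from record Event -> triggers nothing under Event's printed rules — same verdict

backward: COMPATIBLE []; decoded: {"kind": "PUSH", "codes": null, "latitude": 0.25, "verified": null, "balance": 10.0, "height": -0.5, "weight": 0.0}


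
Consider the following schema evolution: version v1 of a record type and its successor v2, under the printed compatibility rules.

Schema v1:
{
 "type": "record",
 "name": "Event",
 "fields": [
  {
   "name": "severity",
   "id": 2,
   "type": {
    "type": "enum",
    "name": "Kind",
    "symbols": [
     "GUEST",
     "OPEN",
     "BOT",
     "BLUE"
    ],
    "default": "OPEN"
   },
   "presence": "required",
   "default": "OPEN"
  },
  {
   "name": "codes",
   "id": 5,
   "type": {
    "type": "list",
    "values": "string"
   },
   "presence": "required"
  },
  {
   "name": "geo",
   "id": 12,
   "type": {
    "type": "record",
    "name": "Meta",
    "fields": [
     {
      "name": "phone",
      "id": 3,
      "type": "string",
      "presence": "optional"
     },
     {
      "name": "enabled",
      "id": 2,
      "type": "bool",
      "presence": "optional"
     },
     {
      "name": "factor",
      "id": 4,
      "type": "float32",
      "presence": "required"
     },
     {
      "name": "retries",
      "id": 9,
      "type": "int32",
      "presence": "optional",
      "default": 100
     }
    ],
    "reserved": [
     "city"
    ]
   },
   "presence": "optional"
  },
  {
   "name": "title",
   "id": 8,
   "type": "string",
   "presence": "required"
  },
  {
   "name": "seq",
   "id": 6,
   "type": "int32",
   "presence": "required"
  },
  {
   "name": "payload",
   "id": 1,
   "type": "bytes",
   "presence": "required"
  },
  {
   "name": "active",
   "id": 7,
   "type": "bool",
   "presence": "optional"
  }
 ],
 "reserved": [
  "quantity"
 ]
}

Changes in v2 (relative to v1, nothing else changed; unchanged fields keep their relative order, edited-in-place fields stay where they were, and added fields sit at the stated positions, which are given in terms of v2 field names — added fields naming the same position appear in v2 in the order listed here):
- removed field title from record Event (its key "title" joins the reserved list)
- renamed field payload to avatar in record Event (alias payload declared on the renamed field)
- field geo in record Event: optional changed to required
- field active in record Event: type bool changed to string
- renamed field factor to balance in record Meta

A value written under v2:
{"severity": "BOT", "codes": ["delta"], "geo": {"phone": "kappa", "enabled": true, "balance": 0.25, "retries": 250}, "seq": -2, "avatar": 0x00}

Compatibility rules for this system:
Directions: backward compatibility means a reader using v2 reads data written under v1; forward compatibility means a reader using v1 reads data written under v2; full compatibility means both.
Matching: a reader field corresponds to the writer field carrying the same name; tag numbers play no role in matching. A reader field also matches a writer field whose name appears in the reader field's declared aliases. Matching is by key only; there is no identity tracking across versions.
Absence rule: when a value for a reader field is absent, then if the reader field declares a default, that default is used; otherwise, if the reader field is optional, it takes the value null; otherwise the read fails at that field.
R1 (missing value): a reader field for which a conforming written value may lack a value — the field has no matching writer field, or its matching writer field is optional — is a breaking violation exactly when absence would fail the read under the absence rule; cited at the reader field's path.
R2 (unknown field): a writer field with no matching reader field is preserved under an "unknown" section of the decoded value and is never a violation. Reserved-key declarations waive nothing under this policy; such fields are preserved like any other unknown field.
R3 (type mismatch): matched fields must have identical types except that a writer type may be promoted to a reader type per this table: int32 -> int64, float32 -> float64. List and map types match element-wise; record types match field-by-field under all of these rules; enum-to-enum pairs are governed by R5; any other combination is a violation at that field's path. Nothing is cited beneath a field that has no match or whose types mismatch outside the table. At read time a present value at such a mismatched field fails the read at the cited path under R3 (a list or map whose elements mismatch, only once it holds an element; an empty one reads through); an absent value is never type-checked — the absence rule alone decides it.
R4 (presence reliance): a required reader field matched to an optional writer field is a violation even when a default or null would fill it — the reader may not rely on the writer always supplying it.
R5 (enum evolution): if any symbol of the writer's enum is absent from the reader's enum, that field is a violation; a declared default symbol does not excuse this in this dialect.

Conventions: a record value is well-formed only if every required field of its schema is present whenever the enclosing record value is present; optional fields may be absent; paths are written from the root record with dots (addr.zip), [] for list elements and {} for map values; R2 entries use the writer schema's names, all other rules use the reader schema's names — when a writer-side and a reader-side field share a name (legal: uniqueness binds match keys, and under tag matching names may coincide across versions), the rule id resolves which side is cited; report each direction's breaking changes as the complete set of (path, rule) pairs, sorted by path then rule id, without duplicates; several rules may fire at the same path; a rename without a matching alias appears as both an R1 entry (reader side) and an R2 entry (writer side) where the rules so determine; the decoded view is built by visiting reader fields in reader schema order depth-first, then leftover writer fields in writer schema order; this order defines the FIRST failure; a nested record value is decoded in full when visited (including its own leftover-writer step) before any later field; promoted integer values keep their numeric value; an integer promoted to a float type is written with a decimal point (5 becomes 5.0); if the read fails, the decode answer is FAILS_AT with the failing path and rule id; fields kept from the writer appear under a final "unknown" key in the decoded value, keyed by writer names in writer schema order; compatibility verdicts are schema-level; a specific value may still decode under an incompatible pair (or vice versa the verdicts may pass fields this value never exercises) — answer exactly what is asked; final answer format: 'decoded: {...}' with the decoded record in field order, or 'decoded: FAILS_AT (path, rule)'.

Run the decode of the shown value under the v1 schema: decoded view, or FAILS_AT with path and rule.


decoded: FAILS_AT (geo.factor, R1)

arrows below run writer -> reader for Event
decoding the Event value with the v1 reader:
  severity := "BOT"
  codes := ["delta"]
  geo.phone := "kappa"
  geo.enabled := true
  read fails at geo.factor under R1 (no fill)
  => FAILS_AT (geo.factor, R1)
ruling out the remaining Event differences:
  removed field title from record Event (its key "title" joins the reserved list) -> matters for Event compatibility verdicts, not for this value's decode
  renamed field payload to avatar in record Event (alias payload declared on the renamed field) -> matters for Event compatibility verdicts, not for this value's decode
  field active in record Event: type bool changed to string -> matters for Event compatibility verdicts, not for this value's decode
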